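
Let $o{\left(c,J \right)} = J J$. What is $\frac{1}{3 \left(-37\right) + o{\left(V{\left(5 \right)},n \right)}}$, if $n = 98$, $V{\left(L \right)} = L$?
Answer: $\frac{1}{9493} \approx 0.00010534$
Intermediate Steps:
$o{\left(c,J \right)} = J^{2}$
$\frac{1}{3 \left(-37\right) + o{\left(V{\left(5 \right)},n \right)}} = \frac{1}{3 \left(-37\right) + 98^{2}} = \frac{1}{-111 + 9604} = \frac{1}{9493}$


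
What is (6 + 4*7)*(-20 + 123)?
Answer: 3502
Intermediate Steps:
(6 + 4*7)*(-20 + 123) = (6 + 28)*103 = 34*103 = 3502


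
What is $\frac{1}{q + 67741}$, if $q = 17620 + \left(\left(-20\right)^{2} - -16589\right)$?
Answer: $\frac{1}{102350} \approx 9.7704 \cdot 10^{-6}$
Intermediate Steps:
$q = 34609$ ($q = 17620 + \left(400 + 16589\right) = 17620 + 16989 = 34609$)
$\frac{1}{q + 67741} = \frac{1}{34609 + 67741} = \frac{1}{102350}$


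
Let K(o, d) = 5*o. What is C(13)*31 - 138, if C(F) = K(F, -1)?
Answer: 1877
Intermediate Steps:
C(F) = 5*F
C(13)*31 - 138 = (5*13)*31 - 138 = 65*31 - 138 = 2015 - 138 = 1877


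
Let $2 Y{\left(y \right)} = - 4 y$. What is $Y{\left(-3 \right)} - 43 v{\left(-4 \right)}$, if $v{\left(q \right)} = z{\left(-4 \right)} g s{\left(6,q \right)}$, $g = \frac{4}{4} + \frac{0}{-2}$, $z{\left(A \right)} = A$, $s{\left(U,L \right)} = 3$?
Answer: $522$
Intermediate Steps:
$Y{\left(y \right)} = - 2 y$ ($Y{\left(y \right)} = \frac{\left(-4\right) y}{2} = - 2 y$)
$g = 1$ ($g = 4 \cdot \frac{1}{4} + 0 \left(- \frac{1}{2}\right) = 1 + 0 = 1$)
$v{\left(q \right)} = -12$ ($v{\left(q \right)} = \left(-4\right) 1 \cdot 3 = \left(-4\right) 3 = -12$)
$Y{\left(-3 \right)} - 43 v{\left(-4 \right)} = \left(-2\right) \left(-3\right) - -516 = 6 + 516 = 522$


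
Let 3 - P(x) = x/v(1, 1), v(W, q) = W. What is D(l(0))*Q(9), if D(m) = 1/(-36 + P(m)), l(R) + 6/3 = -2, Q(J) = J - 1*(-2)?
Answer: -11/29 ≈ -0.37931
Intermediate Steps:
Q(J) = 2 + J (Q(J) = J + 2 = 2 + J)
P(x) = 3 - x (P(x) = 3 - x/1 = 3 - x)
l(R) = -4 (l(R) = -2 - 2 = -4)
D(m) = 1/(-33 - m) (D(m) = 1/(-36 + (3 - m)) = 1/(-33 - m))
D(l(0))*Q(9) = (-1/(33 - 4))*(2 + 9) = -1/29*11 = -11/29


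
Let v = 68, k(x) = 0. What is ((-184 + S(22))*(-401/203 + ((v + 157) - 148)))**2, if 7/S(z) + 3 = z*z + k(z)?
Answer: 1816589936122676100/9534155449 ≈ 1.9053e+8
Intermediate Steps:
S(z) = 7/(-3 + z**2) (S(z) = 7/(-3 + (z*z + 0)) = 7/(-3 + (z**2 + 0)) = 7/(-3 + z**2))
((-184 + S(22))*(-401/203 + ((v + 157) - 148)))**2 = ((-184 + 7/(-3 + 22**2))*(-401/203 + ((68 + 157) - 148)))**2 = ((-184 + 7/(-3 + 484))*(-401*1/203 + (225 - 148)))**2 = ((-184 + 7/481)*(-401/203 + 77))**2 = ((-184 + 7*(1/481))*(15230/203))**2 = ((-184 + 7/481)*(15230/203))**2 = (-88497/481*15230/203)**2 = (-1347809310/97643)**2 = 1816589936122676100/9534155449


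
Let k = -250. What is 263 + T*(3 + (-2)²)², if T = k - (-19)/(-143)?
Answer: -1715072/143 ≈ -11994.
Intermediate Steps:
T = -35769/143 (T = -250 - (-19)/(-143) = -250 - (-19)*(-1)/143 = -250 - 1*19/143 = -250 - 19/143 = -35769/143 ≈ -250.13)
263 + T*(3 + (-2)²)² = 263 - 35769*(3 + (-2)²)²/143 = 263 - 35769*(3 + 4)²/143 = 263 - 35769/143*7² = 263 - 35769/143*49 = 263 - 1752681/143 = -1715072/143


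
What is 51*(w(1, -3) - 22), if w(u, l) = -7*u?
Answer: -1479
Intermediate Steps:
51*(w(1, -3) - 22) = 51*(-7*1 - 22) = 51*(-7 - 22) = 51*(-29) = -1479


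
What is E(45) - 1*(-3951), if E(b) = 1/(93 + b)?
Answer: 545239/138 ≈ 3951.0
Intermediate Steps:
E(45) - 1*(-3951) = 1/(93 + 45) - 1*(-3951) = 1/138 + 3951 = 545239/138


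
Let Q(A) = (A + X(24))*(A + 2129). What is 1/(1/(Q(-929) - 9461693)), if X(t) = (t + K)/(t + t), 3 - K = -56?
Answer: -10574418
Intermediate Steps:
K = 59 (K = 3 - 1*(-56) = 3 + 56 = 59)
X(t) = (59 + t)/(2*t) (X(t) = (t + 59)/(t + t) = (59 + t)/((2*t)) = (59 + t)*(1/(2*t)) = (59 + t)/(2*t))
Q(A) = (2129 + A)*(83/48 + A) (Q(A) = (A + (1/2)*(59 + 24)/24)*(A + 2129) = (A + (1/2)*(1/24)*83)*(2129 + A) = (A + 83/48)*(2129 + A) = (83/48 + A)*(2129 + A) = (2129 + A)*(83/48 + A))
1/(1/(Q(-929) - 9461693)) = 1/(1/((176707/48 + (-929)**2 + (102275/48)*(-929)) - 9461693)) = 1/(1/((176707/48 + 863041 - 95013475/48) - 9461693)) = 1/(1/(-1112725 - 9461693)) = 1/(1/(-10574418)) = 1/(-1/10574418) = -10574418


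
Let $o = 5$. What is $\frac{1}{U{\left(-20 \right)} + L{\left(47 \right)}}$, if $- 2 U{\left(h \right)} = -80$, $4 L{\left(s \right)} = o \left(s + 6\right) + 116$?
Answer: $\frac{4}{541} \approx 0.0073937$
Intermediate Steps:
$L{\left(s \right)} = \frac{73}{2} + \frac{5 s}{4}$ ($L{\left(s \right)} = \frac{5 \left(s + 6\right) + 116}{4} = \frac{5 \left(6 + s\right) + 116}{4} = \frac{\left(30 + 5 s\right) + 116}{4} = \frac{146 + 5 s}{4} = \frac{73}{2} + \frac{5 s}{4}$)
$U{\left(h \right)} = 40$ ($U{\left(h \right)} = \left(- \frac{1}{2}\right) \left(-80\right) = 40$)
$\frac{1}{U{\left(-20 \right)} + L{\left(47 \right)}} = \frac{1}{40 + \left(\frac{73}{2} + \frac{5}{4} \cdot 47\right)} = \frac{1}{40 + \left(\frac{73}{2} + \frac{235}{4}\right)} = \frac{1}{40 + \frac{381}{4}} = \frac{1}{\frac{541}{4}} = \frac{4}{541}$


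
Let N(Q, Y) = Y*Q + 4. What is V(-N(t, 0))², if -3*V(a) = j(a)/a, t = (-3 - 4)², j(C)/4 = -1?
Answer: ⅑ ≈ 0.11111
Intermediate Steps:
j(C) = -4 (j(C) = 4*(-1) = -4)
t = 49 (t = (-7)² = 49)
N(Q, Y) = 4 + Q*Y (N(Q, Y) = Q*Y + 4 = 4 + Q*Y)
V(a) = 4/(3*a) (V(a) = -(-4)/(3*a) = 4/(3*a))
V(-N(t, 0))² = (4/(3*((-(4 + 49*0)))))² = (4/(3*((-(4 + 0)))))² = (4/(3*((-1*4))))² = ((4/3)/(-4))² = ((4/3)*(-¼))² = (-⅓)² = ⅑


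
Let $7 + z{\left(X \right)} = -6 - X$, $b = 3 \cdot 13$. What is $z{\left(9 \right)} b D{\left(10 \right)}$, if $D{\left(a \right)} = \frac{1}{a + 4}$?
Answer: $- \frac{429}{7} \approx -61.286$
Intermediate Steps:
$b = 39$
$D{\left(a \right)} = \frac{1}{4 + a}$
$z{\left(X \right)} = -13 - X$ ($z{\left(X \right)} = -7 - \left(6 + X\right) = -13 - X$)
$z{\left(9 \right)} b D{\left(10 \right)} = \frac{\left(-13 - 9\right) 39}{4 + 10} = \frac{\left(-13 - 9\right) 39}{14} = \left(-22\right) 39 \cdot \frac{1}{14} = \left(-858\right) \frac{1}{14} = - \frac{429}{7}$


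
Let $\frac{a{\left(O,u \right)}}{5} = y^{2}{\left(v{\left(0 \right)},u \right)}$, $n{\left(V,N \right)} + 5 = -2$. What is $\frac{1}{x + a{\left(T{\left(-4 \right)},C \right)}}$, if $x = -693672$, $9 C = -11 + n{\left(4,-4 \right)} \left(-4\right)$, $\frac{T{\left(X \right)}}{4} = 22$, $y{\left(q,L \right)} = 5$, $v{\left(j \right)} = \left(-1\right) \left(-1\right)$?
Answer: $- \frac{1}{693547} \approx -1.4419 \cdot 10^{-6}$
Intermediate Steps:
$v{\left(j \right)} = 1$
$n{\left(V,N \right)} = -7$ ($n{\left(V,N \right)} = -5 - 2 = -7$)
$T{\left(X \right)} = 88$ ($T{\left(X \right)} = 4 \cdot 22 = 88$)
$C = \frac{17}{9}$ ($C = \frac{-11 - -28}{9} = \frac{-11 + 28}{9} = \frac{1}{9} \cdot 17 = \frac{17}{9} \approx 1.8889$)
$a{\left(O,u \right)} = 125$ ($a{\left(O,u \right)} = 5 \cdot 5^{2} = 5 \cdot 25 = 125$)
$\frac{1}{x + a{\left(T{\left(-4 \right)},C \right)}} = \frac{1}{-693672 + 125} = \frac{1}{-693547} = - \frac{1}{693547}$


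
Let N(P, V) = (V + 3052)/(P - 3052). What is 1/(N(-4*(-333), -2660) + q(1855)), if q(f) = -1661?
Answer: -215/357164 ≈ -0.00060196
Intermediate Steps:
N(P, V) = (3052 + V)/(-3052 + P)
1/(N(-4*(-333), -2660) + q(1855)) = 1/((3052 - 2660)/(-3052 - 4*(-333)) - 1661) = 1/(392/(-3052 + 1332) - 1661) = 1/(392/(-1720) - 1661) = 1/(-1/1720*392 - 1661) = 1/(-49/215 - 1661) = 1/(-357164/215) = -215/357164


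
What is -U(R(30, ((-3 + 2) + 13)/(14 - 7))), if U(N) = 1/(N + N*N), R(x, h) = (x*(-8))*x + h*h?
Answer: -2401/124348974192 ≈ -1.9309e-8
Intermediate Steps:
R(x, h) = h² - 8*x² (R(x, h) = (-8*x)*x + h² = -8*x² + h² = h² - 8*x²)
U(N) = 1/(N + N²)
-U(R(30, ((-3 + 2) + 13)/(14 - 7))) = -1/(((((-3 + 2) + 13)/(14 - 7))² - 8*30²)*(1 + ((((-3 + 2) + 13)/(14 - 7))² - 8*30²))) = -1/((((-1 + 13)/7)² - 8*900)*(1 + (((-1 + 13)/7)² - 8*900))) = -1/(((12*(⅐))² - 7200)*(1 + ((12*(⅐))² - 7200))) = -1/(((12/7)² - 7200)*(1 + ((12/7)² - 7200))) = -1/((144/49 - 7200)*(1 + (144/49 - 7200))) = -1/((-352656/49)*(1 - 352656/49)) = -(-49)/(352656*(-352607/49)) = -(-49)*(-49)/(352656*352607) = -1*2401/124348974192 = -2401/124348974192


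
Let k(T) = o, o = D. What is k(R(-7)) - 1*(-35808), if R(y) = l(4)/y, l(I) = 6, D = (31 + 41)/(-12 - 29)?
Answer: 1468056/41 ≈ 35806.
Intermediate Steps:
D = -72/41 (D = 72/(-41) = 72*(-1/41) = -72/41 ≈ -1.7561)
R(y) = 6/y
o = -72/41 ≈ -1.7561
k(T) = -72/41
k(R(-7)) - 1*(-35808) = -72/41 - 1*(-35808) = -72/41 + 35808 = 1468056/41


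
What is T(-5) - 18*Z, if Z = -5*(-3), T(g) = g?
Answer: -275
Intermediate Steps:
Z = 15
T(-5) - 18*Z = -5 - 18*15 = -5 - 270 = -275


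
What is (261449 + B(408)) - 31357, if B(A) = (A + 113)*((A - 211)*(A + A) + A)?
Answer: 84194452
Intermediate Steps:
B(A) = (113 + A)*(A + 2*A*(-211 + A)) (B(A) = (113 + A)*((-211 + A)*(2*A) + A) = (113 + A)*(2*A*(-211 + A) + A) = (113 + A)*(A + 2*A*(-211 + A)))
(261449 + B(408)) - 31357 = (261449 + 408*(-47573 - 195*408 + 2*408²)) - 31357 = (261449 + 408*(-47573 - 79560 + 2*166464)) - 31357 = (261449 + 408*(-47573 - 79560 + 332928)) - 31357 = (261449 + 408*205795) - 31357 = (261449 + 83964360) - 31357 = 84225809 - 31357 = 84194452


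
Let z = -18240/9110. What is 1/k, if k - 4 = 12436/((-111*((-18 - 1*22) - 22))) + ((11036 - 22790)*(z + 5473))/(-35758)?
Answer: 56046213129/101117280685961 ≈ 0.00055427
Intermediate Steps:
z = -1824/911 (z = -18240*1/9110 = -1824/911 ≈ -2.0022)
k = 101117280685961/56046213129 (k = 4 + (12436/((-111*((-18 - 1*22) - 22))) + ((11036 - 22790)*(-1824/911 + 5473))/(-35758)) = 4 + (12436/((-111*((-18 - 22) - 22))) - 11754*4984079/911*(-1/35758)) = 4 + (12436/((-111*(-40 - 22))) - 58582864566/911*(-1/35758)) = 4 + (12436/((-111*(-62))) + 29291432283/16287769) = 4 + (12436/6882 + 29291432283/16287769) = 4 + (12436*(1/6882) + 29291432283/16287769) = 4 + (6218/3441 + 29291432283/16287769) = 4 + 100893095833445/56046213129 = 101117280685961/56046213129 ≈ 1804.2)
1/k = 1/(101117280685961/56046213129) = 56046213129/101117280685961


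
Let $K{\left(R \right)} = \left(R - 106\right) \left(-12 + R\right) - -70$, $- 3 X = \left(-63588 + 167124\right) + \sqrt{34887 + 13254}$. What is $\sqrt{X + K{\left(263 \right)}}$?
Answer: $\sqrt{4965 - \sqrt{5349}} \approx 69.942$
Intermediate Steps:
$X = -34512 - \sqrt{5349}$ ($X = - \frac{\left(-63588 + 167124\right) + \sqrt{34887 + 13254}}{3} = - \frac{103536 + \sqrt{48141}}{3} = - \frac{103536 + 3 \sqrt{5349}}{3} = -34512 - \sqrt{5349} \approx -34585.0$)
$K{\left(R \right)} = 70 + \left(-106 + R\right) \left(-12 + R\right)$ ($K{\left(R \right)} = \left(-106 + R\right) \left(-12 + R\right) + 70 = 70 + \left(-106 + R\right) \left(-12 + R\right)$)
$\sqrt{X + K{\left(263 \right)}} = \sqrt{\left(-34512 - \sqrt{5349}\right) + \left(1342 + 263^{2} - 31034\right)} = \sqrt{\left(-34512 - \sqrt{5349}\right) + \left(1342 + 69169 - 31034\right)} = \sqrt{\left(-34512 - \sqrt{5349}\right) + 39477} = \sqrt{4965 - \sqrt{5349}}$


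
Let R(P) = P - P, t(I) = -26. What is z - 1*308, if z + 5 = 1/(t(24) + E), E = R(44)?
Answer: -8139/26 ≈ -313.04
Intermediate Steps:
R(P) = 0
E = 0
z = -131/26 (z = -5 + 1/(-26 + 0) = -5 + 1/(-26) = -5 - 1/26 = -131/26 ≈ -5.0385)
z - 1*308 = -131/26 - 1*308 = -131/26 - 308 = -8139/26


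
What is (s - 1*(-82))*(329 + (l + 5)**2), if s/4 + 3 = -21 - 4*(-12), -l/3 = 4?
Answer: 67284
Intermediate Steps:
l = -12 (l = -3*4 = -12)
s = 96 (s = -12 + 4*(-21 - 4*(-12)) = -12 + 4*(-21 + 48) = -12 + 4*27 = -12 + 108 = 96)
(s - 1*(-82))*(329 + (l + 5)**2) = (96 - 1*(-82))*(329 + (-12 + 5)**2) = (96 + 82)*(329 + (-7)**2) = 178*(329 + 49) = 178*378 = 67284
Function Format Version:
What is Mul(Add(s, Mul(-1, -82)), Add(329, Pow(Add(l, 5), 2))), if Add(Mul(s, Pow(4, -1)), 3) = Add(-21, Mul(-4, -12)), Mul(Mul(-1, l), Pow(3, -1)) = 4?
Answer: 67284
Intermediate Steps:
l = -12 (l = Mul(-3, 4) = -12)
s = 96 (s = Add(-12, Mul(4, Add(-21, Mul(-4, -12)))) = Add(-12, Mul(4, Add(-21, 48))) = Add(-12, Mul(4, 27)) = Add(-12, 108) = 96)
Mul(Add(s, Mul(-1, -82)), Add(329, Pow(Add(l, 5), 2))) = Mul(Add(96, Mul(-1, -82)), Add(329, Pow(Add(-12, 5), 2))) = Mul(Add(96, 82), Add(329, Pow(-7, 2))) = Mul(178, Add(329, 49)) = Mul(178, 378) = 67284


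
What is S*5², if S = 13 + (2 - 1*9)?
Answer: 150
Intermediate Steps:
S = 6 (S = 13 + (2 - 9) = 13 - 7 = 6)
S*5² = 6*5² = 6*25 = 150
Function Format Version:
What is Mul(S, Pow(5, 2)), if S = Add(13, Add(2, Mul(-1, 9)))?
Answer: 150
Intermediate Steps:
S = 6 (S = Add(13, Add(2, -9)) = Add(13, -7) = 6)
Mul(S, Pow(5, 2)) = Mul(6, Pow(5, 2)) = Mul(6, 25) = 150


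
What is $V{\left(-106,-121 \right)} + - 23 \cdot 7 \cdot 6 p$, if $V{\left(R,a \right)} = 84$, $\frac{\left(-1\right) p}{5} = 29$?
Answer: $140154$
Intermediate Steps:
$p = -145$ ($p = \left(-5\right) 29 = -145$)
$V{\left(-106,-121 \right)} + - 23 \cdot 7 \cdot 6 p = 84 + - 23 \cdot 7 \cdot 6 \left(-145\right) = 84 + \left(-23\right) 42 \left(-145\right) = 84 - -140070 = 84 + 140070 = 140154$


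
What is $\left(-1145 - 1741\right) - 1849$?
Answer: $-4735$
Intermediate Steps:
$\left(-1145 - 1741\right) - 1849 = -2886 - 1849 = -4735$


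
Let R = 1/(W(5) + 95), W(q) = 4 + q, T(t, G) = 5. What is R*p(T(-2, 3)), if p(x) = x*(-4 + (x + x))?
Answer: 15/52 ≈ 0.28846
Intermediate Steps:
p(x) = x*(-4 + 2*x)
R = 1/104 (R = 1/((4 + 5) + 95) = 1/(9 + 95) = 1/104 ≈ 0.0096154)
R*p(T(-2, 3)) = (2*5*(-2 + 5))/104 = (2*5*3)/104 = (1/104)*30 = 15/52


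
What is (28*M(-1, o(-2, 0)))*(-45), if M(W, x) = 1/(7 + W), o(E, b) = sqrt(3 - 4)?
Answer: -210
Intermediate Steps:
o(E, b) = I (o(E, b) = sqrt(-1) = I)
(28*M(-1, o(-2, 0)))*(-45) = (28/(7 - 1))*(-45) = (28/6)*(-45) = (28*(1/6))*(-45) = (14/3)*(-45) = -210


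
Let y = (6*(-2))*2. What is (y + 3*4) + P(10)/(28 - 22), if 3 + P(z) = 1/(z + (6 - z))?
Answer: -449/36 ≈ -12.472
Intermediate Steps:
P(z) = -17/6 (P(z) = -3 + 1/(z + (6 - z)) = -3 + 1/6 = -3 + ⅙ = -17/6)
y = -24 (y = -12*2 = -24)
(y + 3*4) + P(10)/(28 - 22) = (-24 + 3*4) - 17/6/(28 - 22) = (-24 + 12) - 17/6/6 = -12 + (⅙)*(-17/6) = -12 - 17/36 = -449/36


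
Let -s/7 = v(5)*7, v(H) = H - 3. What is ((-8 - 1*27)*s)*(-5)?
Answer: -17150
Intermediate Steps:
v(H) = -3 + H
s = -98 (s = -7*(-3 + 5)*7 = -14*7 = -7*14 = -98)
((-8 - 1*27)*s)*(-5) = ((-8 - 1*27)*(-98))*(-5) = ((-8 - 27)*(-98))*(-5) = -35*(-98)*(-5) = 3430*(-5) = -17150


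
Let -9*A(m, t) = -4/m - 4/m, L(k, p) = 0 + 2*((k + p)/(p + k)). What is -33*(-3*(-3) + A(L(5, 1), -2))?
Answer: -935/3 ≈ -311.67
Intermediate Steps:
L(k, p) = 2 (L(k, p) = 0 + 2*((k + p)/(k + p)) = 0 + 2*1 = 0 + 2 = 2)
A(m, t) = 8/(9*m) (A(m, t) = -(-4/m - 4/m)/9 = -(-8)/(9*m) = 8/(9*m))
-33*(-3*(-3) + A(L(5, 1), -2)) = -33*(-3*(-3) + (8/9)/2) = -33*(9 + (8/9)*(1/2)) = -33*(9 + 4/9) = -33*85/9 = -935/3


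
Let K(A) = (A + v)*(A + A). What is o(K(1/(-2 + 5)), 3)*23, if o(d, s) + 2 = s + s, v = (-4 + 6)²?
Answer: 92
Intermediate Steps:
v = 4 (v = 2² = 4)
K(A) = 2*A*(4 + A) (K(A) = (A + 4)*(A + A) = (4 + A)*(2*A) = 2*A*(4 + A))
o(d, s) = -2 + 2*s (o(d, s) = -2 + (s + s) = -2 + 2*s)
o(K(1/(-2 + 5)), 3)*23 = (-2 + 2*3)*23 = (-2 + 6)*23 = 4*23 = 92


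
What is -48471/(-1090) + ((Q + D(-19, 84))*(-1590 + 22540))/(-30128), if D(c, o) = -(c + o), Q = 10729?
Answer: -15128589857/2052470 ≈ -7370.9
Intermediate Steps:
D(c, o) = -c - o
-48471/(-1090) + ((Q + D(-19, 84))*(-1590 + 22540))/(-30128) = -48471/(-1090) + ((10729 + (-1*(-19) - 1*84))*(-1590 + 22540))/(-30128) = -48471*(-1/1090) + ((10729 + (19 - 84))*20950)*(-1/30128) = 48471/1090 + ((10729 - 65)*20950)*(-1/30128) = 48471/1090 + (10664*20950)*(-1/30128) = 48471/1090 + 223410800*(-1/30128) = 48471/1090 - 13963175/1883 = -15128589857/2052470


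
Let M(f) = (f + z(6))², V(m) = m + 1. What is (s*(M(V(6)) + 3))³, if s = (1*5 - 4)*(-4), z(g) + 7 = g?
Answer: -3796416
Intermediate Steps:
z(g) = -7 + g
V(m) = 1 + m
M(f) = (-1 + f)² (M(f) = (f + (-7 + 6))² = (f - 1)² = (-1 + f)²)
s = -4 (s = (5 - 4)*(-4) = 1*(-4) = -4)
(s*(M(V(6)) + 3))³ = (-4*((-1 + (1 + 6))² + 3))³ = (-4*((-1 + 7)² + 3))³ = (-4*(6² + 3))³ = (-4*(36 + 3))³ = (-4*39)³ = (-156)³ = -3796416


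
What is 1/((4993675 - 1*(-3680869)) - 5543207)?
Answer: 1/3131337 ≈ 3.1935e-7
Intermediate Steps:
1/((4993675 - 1*(-3680869)) - 5543207) = 1/((4993675 + 3680869) - 5543207) = 1/(8674544 - 5543207) = 1/3131337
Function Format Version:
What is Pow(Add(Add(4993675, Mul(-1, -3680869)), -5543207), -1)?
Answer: Rational(1, 3131337) ≈ 3.1935e-7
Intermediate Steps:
Pow(Add(Add(4993675, Mul(-1, -3680869)), -5543207), -1) = Pow(Add(Add(4993675, 3680869), -5543207), -1) = Pow(Add(8674544, -5543207), -1) = Pow(3131337, -1) = Rational(1, 3131337)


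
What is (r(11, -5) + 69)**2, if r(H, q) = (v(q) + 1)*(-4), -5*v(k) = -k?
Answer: 4761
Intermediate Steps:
v(k) = k/5 (v(k) = -(-1)*k/5 = k/5)
r(H, q) = -4 - 4*q/5 (r(H, q) = (q/5 + 1)*(-4) = (1 + q/5)*(-4) = -4 - 4*q/5)
(r(11, -5) + 69)**2 = ((-4 - 4/5*(-5)) + 69)**2 = ((-4 + 4) + 69)**2 = (0 + 69)**2 = 69**2 = 4761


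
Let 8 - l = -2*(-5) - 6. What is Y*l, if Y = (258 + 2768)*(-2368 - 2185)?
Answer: -55109512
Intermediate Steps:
Y = -13777378 (Y = 3026*(-4553) = -13777378)
l = 4 (l = 8 - (-2*(-5) - 6) = 8 - (10 - 6) = 8 - 1*4 = 8 - 4 = 4)
Y*l = -13777378*4 = -55109512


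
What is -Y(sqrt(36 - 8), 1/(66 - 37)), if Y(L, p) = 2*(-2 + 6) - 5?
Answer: -3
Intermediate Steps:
Y(L, p) = 3 (Y(L, p) = 2*4 - 5 = 8 - 5 = 3)
-Y(sqrt(36 - 8), 1/(66 - 37)) = -1*3 = -3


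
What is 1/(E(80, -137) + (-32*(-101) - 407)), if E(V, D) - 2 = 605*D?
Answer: -1/80058 ≈ -1.2491e-5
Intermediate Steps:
E(V, D) = 2 + 605*D
1/(E(80, -137) + (-32*(-101) - 407)) = 1/((2 + 605*(-137)) + (-32*(-101) - 407)) = 1/((2 - 82885) + (3232 - 407)) = 1/(-82883 + 2825) = 1/(-80058) = -1/80058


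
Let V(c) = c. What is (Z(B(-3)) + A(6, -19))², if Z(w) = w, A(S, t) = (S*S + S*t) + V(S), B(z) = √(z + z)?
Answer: (72 - I*√6)² ≈ 5178.0 - 352.73*I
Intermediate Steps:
B(z) = √2*√z (B(z) = √(2*z) = √2*√z)
A(S, t) = S + S² + S*t (A(S, t) = (S*S + S*t) + S = (S² + S*t) + S = S + S² + S*t)
(Z(B(-3)) + A(6, -19))² = (√2*√(-3) + 6*(1 + 6 - 19))² = (√2*(I*√3) + 6*(-12))² = (I*√6 - 72)² = (-72 + I*√6)²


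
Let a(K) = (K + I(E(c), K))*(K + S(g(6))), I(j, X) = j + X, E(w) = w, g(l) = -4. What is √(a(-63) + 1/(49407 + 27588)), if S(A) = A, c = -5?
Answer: 2*√1445335416845/25665 ≈ 93.686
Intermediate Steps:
I(j, X) = X + j
a(K) = (-5 + 2*K)*(-4 + K) (a(K) = (K + (K - 5))*(K - 4) = (K + (-5 + K))*(-4 + K) = (-5 + 2*K)*(-4 + K))
√(a(-63) + 1/(49407 + 27588)) = √((20 - 13*(-63) + 2*(-63)²) + 1/(49407 + 27588)) = √((20 + 819 + 2*3969) + 1/76995) = √((20 + 819 + 7938) + 1/76995) = √(8777 + 1/76995) = √(675785116/76995) = 2*√1445335416845/25665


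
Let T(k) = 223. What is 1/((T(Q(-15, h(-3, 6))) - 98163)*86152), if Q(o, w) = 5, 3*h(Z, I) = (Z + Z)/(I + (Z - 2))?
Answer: -1/8437726880 ≈ -1.1852e-10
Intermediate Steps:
h(Z, I) = 2*Z/(3*(-2 + I + Z)) (h(Z, I) = ((Z + Z)/(I + (Z - 2)))/3 = ((2*Z)/(I + (-2 + Z)))/3 = ((2*Z)/(-2 + I + Z))/3 = (2*Z/(-2 + I + Z))/3 = 2*Z/(3*(-2 + I + Z)))
1/((T(Q(-15, h(-3, 6))) - 98163)*86152) = 1/((223 - 98163)*86152) = (1/86152)/(-97940) = -1/97940*1/86152 = -1/8437726880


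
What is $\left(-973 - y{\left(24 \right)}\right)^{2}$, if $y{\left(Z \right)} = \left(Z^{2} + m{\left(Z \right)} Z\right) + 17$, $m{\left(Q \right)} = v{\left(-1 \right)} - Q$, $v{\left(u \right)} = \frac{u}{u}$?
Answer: $1028196$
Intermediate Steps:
$v{\left(u \right)} = 1$
$m{\left(Q \right)} = 1 - Q$
$y{\left(Z \right)} = 17 + Z^{2} + Z \left(1 - Z\right)$ ($y{\left(Z \right)} = \left(Z^{2} + \left(1 - Z\right) Z\right) + 17 = \left(Z^{2} + Z \left(1 - Z\right)\right) + 17 = 17 + Z^{2} + Z \left(1 - Z\right)$)
$\left(-973 - y{\left(24 \right)}\right)^{2} = \left(-973 - \left(17 + 24\right)\right)^{2} = \left(-973 - 41\right)^{2} = \left(-1014\right)^{2} = 1028196$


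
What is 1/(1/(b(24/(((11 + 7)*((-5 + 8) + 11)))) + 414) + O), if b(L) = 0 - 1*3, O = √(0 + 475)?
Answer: -411/80237474 + 844605*√19/80237474 ≈ 0.045878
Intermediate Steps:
O = 5*√19 (O = √475 = 5*√19 ≈ 21.794)
b(L) = -3 (b(L) = 0 - 3 = -3)
1/(1/(b(24/(((11 + 7)*((-5 + 8) + 11)))) + 414) + O) = 1/(1/(-3 + 414) + 5*√19) = 1/(1/411 + 5*√19)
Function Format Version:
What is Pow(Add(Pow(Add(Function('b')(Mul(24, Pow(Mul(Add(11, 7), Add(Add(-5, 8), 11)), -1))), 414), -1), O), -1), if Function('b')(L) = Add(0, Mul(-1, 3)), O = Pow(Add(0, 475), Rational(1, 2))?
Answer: Add(Rational(-411, 80237474), Mul(Rational(844605, 80237474), Pow(19, Rational(1, 2)))) ≈ 0.045878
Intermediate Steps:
O = Mul(5, Pow(19, Rational(1, 2))) (O = Pow(475, Rational(1, 2)) = Mul(5, Pow(19, Rational(1, 2))) ≈ 21.794)
Function('b')(L) = -3 (Function('b')(L) = Add(0, -3) = -3)
Pow(Add(Pow(Add(Function('b')(Mul(24, Pow(Mul(Add(11, 7), Add(Add(-5, 8), 11)), -1))), 414), -1), O), -1) = Pow(Add(Pow(Add(-3, 414), -1), Mul(5, Pow(19, Rational(1, 2)))), -1) = Pow(Add(Pow(411, -1), Mul(5, Pow(19, Rational(1, 2)))), -1) = Pow(Add(Rational(1, 411), Mul(5, Pow(19, Rational(1, 2)))), -1)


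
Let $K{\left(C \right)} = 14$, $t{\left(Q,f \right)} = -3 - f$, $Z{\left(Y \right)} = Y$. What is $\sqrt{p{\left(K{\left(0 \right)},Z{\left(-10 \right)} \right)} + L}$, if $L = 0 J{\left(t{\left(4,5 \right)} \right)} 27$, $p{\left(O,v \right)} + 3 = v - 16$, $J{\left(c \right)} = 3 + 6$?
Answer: $i \sqrt{29} \approx 5.3852 i$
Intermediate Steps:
$J{\left(c \right)} = 9$
$p{\left(O,v \right)} = -19 + v$ ($p{\left(O,v \right)} = -3 + \left(v - 16\right) = -3 + \left(-16 + v\right) = -19 + v$)
$L = 0$ ($L = 0 \cdot 9 \cdot 27 = 0 \cdot 27 = 0$)
$\sqrt{p{\left(K{\left(0 \right)},Z{\left(-10 \right)} \right)} + L} = \sqrt{\left(-19 - 10\right) + 0} = \sqrt{-29 + 0} = \sqrt{-29} = i \sqrt{29}$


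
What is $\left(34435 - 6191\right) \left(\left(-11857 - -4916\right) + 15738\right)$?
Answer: $248462468$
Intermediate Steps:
$\left(34435 - 6191\right) \left(\left(-11857 - -4916\right) + 15738\right) = 28244 \left(\left(-11857 + 4916\right) + 15738\right) = 28244 \left(-6941 + 15738\right) = 28244 \cdot 8797 = 248462468$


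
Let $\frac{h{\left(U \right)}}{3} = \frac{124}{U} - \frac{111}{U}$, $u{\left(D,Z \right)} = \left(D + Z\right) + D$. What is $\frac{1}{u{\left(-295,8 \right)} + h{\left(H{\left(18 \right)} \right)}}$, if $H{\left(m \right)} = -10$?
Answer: $- \frac{10}{5859} \approx -0.0017068$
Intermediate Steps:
$u{\left(D,Z \right)} = Z + 2 D$
$h{\left(U \right)} = \frac{39}{U}$ ($h{\left(U \right)} = 3 \left(\frac{124}{U} - \frac{111}{U}\right) = 3 \frac{13}{U} = \frac{39}{U}$)
$\frac{1}{u{\left(-295,8 \right)} + h{\left(H{\left(18 \right)} \right)}} = \frac{1}{\left(8 + 2 \left(-295\right)\right) + \frac{39}{-10}} = \frac{1}{\left(8 - 590\right) + 39 \left(- \frac{1}{10}\right)} = \frac{1}{-582 - \frac{39}{10}} = \frac{1}{- \frac{5859}{10}} = - \frac{10}{5859}$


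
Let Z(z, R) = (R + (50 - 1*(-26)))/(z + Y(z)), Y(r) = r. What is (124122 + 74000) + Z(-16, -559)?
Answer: 6340387/32 ≈ 1.9814e+5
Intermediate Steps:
Z(z, R) = (76 + R)/(2*z) (Z(z, R) = (R + (50 - 1*(-26)))/(z + z) = (R + (50 + 26))/((2*z)) = (R + 76)*(1/(2*z)) = (76 + R)*(1/(2*z)) = (76 + R)/(2*z))
(124122 + 74000) + Z(-16, -559) = (124122 + 74000) + (1/2)*(76 - 559)/(-16) = 198122 + (1/2)*(-1/16)*(-483) = 198122 + 483/32 = 6340387/32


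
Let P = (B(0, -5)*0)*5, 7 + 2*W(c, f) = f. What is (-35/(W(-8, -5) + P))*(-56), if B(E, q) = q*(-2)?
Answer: -980/3 ≈ -326.67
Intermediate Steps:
B(E, q) = -2*q
W(c, f) = -7/2 + f/2
P = 0 (P = (-2*(-5)*0)*5 = (10*0)*5 = 0*5 = 0)
(-35/(W(-8, -5) + P))*(-56) = (-35/((-7/2 + (½)*(-5)) + 0))*(-56) = (-35/((-7/2 - 5/2) + 0))*(-56) = (-35/(-6 + 0))*(-56) = (-35/(-6))*(-56) = -⅙*(-35)*(-56) = (35/6)*(-56) = -980/3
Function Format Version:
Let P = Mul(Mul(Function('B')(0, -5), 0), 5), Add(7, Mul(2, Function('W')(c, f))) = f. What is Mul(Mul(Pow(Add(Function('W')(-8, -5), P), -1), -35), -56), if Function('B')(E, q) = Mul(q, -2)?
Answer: Rational(-980, 3) ≈ -326.67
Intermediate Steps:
Function('B')(E, q) = Mul(-2, q)
Function('W')(c, f) = Add(Rational(-7, 2), Mul(Rational(1, 2), f))
P = 0 (P = Mul(Mul(Mul(-2, -5), 0), 5) = Mul(Mul(10, 0), 5) = Mul(0, 5) = 0)
Mul(Mul(Pow(Add(Function('W')(-8, -5), P), -1), -35), -56) = Mul(Mul(Pow(Add(Add(Rational(-7, 2), Mul(Rational(1, 2), -5)), 0), -1), -35), -56) = Mul(Mul(Pow(Add(Add(Rational(-7, 2), Rational(-5, 2)), 0), -1), -35), -56) = Mul(Mul(Pow(Add(-6, 0), -1), -35), -56) = Mul(Mul(Pow(-6, -1), -35), -56) = Mul(Mul(Rational(-1, 6), -35), -56) = Mul(Rational(35, 6), -56) = Rational(-980, 3)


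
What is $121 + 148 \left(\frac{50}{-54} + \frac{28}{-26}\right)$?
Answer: $- \frac{61573}{351} \approx -175.42$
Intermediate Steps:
$121 + 148 \left(\frac{50}{-54} + \frac{28}{-26}\right) = 121 + 148 \left(50 \left(- \frac{1}{54}\right) + 28 \left(- \frac{1}{26}\right)\right) = 121 + 148 \left(- \frac{25}{27} - \frac{14}{13}\right) = 121 + 148 \left(- \frac{703}{351}\right) = 121 - \frac{104044}{351} = - \frac{61573}{351}$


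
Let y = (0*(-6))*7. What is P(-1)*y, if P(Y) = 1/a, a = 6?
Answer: 0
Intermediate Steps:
P(Y) = ⅙ (P(Y) = 1/6 = ⅙)
y = 0 (y = 0*7 = 0)
P(-1)*y = (⅙)*0 = 0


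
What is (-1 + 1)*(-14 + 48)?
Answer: 0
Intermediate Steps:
(-1 + 1)*(-14 + 48) = 0*34 = 0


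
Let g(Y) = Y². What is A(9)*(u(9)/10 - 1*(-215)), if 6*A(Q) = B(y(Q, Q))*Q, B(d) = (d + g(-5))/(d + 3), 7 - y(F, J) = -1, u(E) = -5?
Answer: 3861/4 ≈ 965.25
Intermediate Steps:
y(F, J) = 8 (y(F, J) = 7 - 1*(-1) = 7 + 1 = 8)
B(d) = (25 + d)/(3 + d) (B(d) = (d + (-5)²)/(d + 3) = (d + 25)/(3 + d) = (25 + d)/(3 + d))
A(Q) = Q/2 (A(Q) = (((25 + 8)/(3 + 8))*Q)/6 = ((33/11)*Q)/6 = (((1/11)*33)*Q)/6 = (3*Q)/6 = Q/2)
A(9)*(u(9)/10 - 1*(-215)) = ((½)*9)*(-5/10 - 1*(-215)) = 9*(-5*⅒ + 215)/2 = 9*(-½ + 215)/2 = (9/2)*(429/2) = 3861/4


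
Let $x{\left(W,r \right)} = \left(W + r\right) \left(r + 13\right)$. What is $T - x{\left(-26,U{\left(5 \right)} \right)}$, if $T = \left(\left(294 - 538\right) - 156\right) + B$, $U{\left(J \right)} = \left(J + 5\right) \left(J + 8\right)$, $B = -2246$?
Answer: $-17518$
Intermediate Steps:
$U{\left(J \right)} = \left(5 + J\right) \left(8 + J\right)$
$T = -2646$ ($T = \left(\left(294 - 538\right) - 156\right) - 2246 = \left(-244 - 156\right) - 2246 = -400 - 2246 = -2646$)
$x{\left(W,r \right)} = \left(13 + r\right) \left(W + r\right)$ ($x{\left(W,r \right)} = \left(W + r\right) \left(13 + r\right) = \left(13 + r\right) \left(W + r\right)$)
$T - x{\left(-26,U{\left(5 \right)} \right)} = -2646 - \left(\left(40 + 5^{2} + 13 \cdot 5\right)^{2} + 13 \left(-26\right) + 13 \left(40 + 5^{2} + 13 \cdot 5\right) - 26 \left(40 + 5^{2} + 13 \cdot 5\right)\right) = -2646 - \left(\left(40 + 25 + 65\right)^{2} - 338 + 13 \left(40 + 25 + 65\right) - 26 \left(40 + 25 + 65\right)\right) = -2646 - \left(130^{2} - 338 + 13 \cdot 130 - 3380\right) = -2646 - \left(16900 - 338 + 1690 - 3380\right) = -2646 - 14872 = -17518$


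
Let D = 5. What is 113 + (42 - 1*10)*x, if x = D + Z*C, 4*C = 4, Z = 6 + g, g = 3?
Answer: 561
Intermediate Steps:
Z = 9 (Z = 6 + 3 = 9)
C = 1 (C = (1/4)*4 = 1)
x = 14 (x = 5 + 9*1 = 5 + 9 = 14)
113 + (42 - 1*10)*x = 113 + (42 - 1*10)*14 = 113 + (42 - 10)*14 = 113 + 32*14 = 113 + 448 = 561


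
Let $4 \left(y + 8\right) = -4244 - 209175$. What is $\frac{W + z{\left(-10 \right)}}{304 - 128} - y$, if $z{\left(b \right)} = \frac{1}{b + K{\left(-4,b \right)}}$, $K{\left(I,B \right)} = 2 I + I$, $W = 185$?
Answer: $\frac{206624637}{3872} \approx 53364.0$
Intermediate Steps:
$K{\left(I,B \right)} = 3 I$
$z{\left(b \right)} = \frac{1}{-12 + b}$ ($z{\left(b \right)} = \frac{1}{b + 3 \left(-4\right)} = \frac{1}{b - 12} = \frac{1}{-12 + b}$)
$y = - \frac{213451}{4}$ ($y = -8 + \frac{-4244 - 209175}{4} = -8 + \frac{1}{4} \left(-213419\right) = -8 - \frac{213419}{4} = - \frac{213451}{4} \approx -53363.0$)
$\frac{W + z{\left(-10 \right)}}{304 - 128} - y = \frac{185 + \frac{1}{-12 - 10}}{304 - 128} - - \frac{213451}{4} = \frac{185 + \frac{1}{-22}}{176} + \frac{213451}{4} = \left(185 - \frac{1}{22}\right) \frac{1}{176} + \frac{213451}{4} = \frac{4069}{22} \cdot \frac{1}{176} + \frac{213451}{4} = \frac{4069}{3872} + \frac{213451}{4} = \frac{206624637}{3872}$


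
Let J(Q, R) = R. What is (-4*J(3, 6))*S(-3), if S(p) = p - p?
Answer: 0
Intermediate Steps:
S(p) = 0
(-4*J(3, 6))*S(-3) = -4*6*0 = -24*0 = 0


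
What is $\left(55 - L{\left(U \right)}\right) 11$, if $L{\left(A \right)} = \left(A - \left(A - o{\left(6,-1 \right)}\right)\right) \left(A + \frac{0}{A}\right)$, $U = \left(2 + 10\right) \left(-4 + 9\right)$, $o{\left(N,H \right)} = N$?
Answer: $-3355$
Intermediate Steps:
$U = 60$ ($U = 12 \cdot 5 = 60$)
$L{\left(A \right)} = 6 A$ ($L{\left(A \right)} = \left(A - \left(-6 + A\right)\right) \left(A + \frac{0}{A}\right) = 6 \left(A + 0\right) = 6 A$)
$\left(55 - L{\left(U \right)}\right) 11 = \left(55 - 6 \cdot 60\right) 11 = \left(55 - 360\right) 11 = \left(-305\right) 11 = -3355$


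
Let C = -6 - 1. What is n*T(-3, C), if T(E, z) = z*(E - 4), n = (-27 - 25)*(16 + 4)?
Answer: -50960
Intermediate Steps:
C = -7
n = -1040 (n = -52*20 = -1040)
T(E, z) = z*(-4 + E)
n*T(-3, C) = -(-7280)*(-4 - 3) = -(-7280)*(-7) = -1040*49 = -50960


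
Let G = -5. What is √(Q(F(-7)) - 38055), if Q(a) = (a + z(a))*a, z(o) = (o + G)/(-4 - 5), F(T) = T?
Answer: I*√342138/3 ≈ 194.98*I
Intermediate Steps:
z(o) = 5/9 - o/9 (z(o) = (o - 5)/(-4 - 5) = (-5 + o)/(-9) = (-5 + o)*(-⅑) = 5/9 - o/9)
Q(a) = a*(5/9 + 8*a/9) (Q(a) = (a + (5/9 - a/9))*a = (5/9 + 8*a/9)*a = a*(5/9 + 8*a/9))
√(Q(F(-7)) - 38055) = √((⅑)*(-7)*(5 + 8*(-7)) - 38055) = √((⅑)*(-7)*(5 - 56) - 38055) = √((⅑)*(-7)*(-51) - 38055) = √(119/3 - 38055) = √(-114046/3) = I*√342138/3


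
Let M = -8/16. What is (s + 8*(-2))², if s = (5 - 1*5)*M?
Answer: 256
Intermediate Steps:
M = -½ (M = -8*1/16 = -½ ≈ -0.50000)
s = 0 (s = (5 - 1*5)*(-½) = (5 - 5)*(-½) = 0*(-½) = 0)
(s + 8*(-2))² = (0 + 8*(-2))² = (0 - 16)² = (-16)² = 256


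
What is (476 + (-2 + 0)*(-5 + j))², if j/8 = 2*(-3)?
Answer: 338724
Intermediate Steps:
j = -48 (j = 8*(2*(-3)) = 8*(-6) = -48)
(476 + (-2 + 0)*(-5 + j))² = (476 + (-2 + 0)*(-5 - 48))² = (476 - 2*(-53))² = (476 + 106)² = 582² = 338724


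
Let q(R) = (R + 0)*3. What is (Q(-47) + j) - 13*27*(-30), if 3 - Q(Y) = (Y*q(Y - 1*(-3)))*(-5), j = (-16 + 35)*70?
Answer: 42883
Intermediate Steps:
j = 1330 (j = 19*70 = 1330)
q(R) = 3*R (q(R) = R*3 = 3*R)
Q(Y) = 3 + 5*Y*(9 + 3*Y) (Q(Y) = 3 - Y*(3*(Y - 1*(-3)))*(-5) = 3 - Y*(3*(Y + 3))*(-5) = 3 - Y*(3*(3 + Y))*(-5) = 3 - Y*(9 + 3*Y)*(-5) = 3 - (-5)*Y*(9 + 3*Y) = 3 + 5*Y*(9 + 3*Y))
(Q(-47) + j) - 13*27*(-30) = ((3 + 15*(-47)*(3 - 47)) + 1330) - 13*27*(-30) = ((3 + 15*(-47)*(-44)) + 1330) - 351*(-30) = ((3 + 31020) + 1330) + 10530 = (31023 + 1330) + 10530 = 32353 + 10530 = 42883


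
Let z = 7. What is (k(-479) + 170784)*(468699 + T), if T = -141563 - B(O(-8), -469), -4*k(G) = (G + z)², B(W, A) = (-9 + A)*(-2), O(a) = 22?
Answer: 37539403840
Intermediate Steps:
B(W, A) = 18 - 2*A
k(G) = -(7 + G)²/4 (k(G) = -(G + 7)²/4 = -(7 + G)²/4)
T = -142519 (T = -141563 - (18 - 2*(-469)) = -141563 - (18 + 938) = -141563 - 1*956 = -141563 - 956 = -142519)
(k(-479) + 170784)*(468699 + T) = (-(7 - 479)²/4 + 170784)*(468699 - 142519) = (-¼*(-472)² + 170784)*326180 = (-¼*222784 + 170784)*326180 = (-55696 + 170784)*326180 = 115088*326180 = 37539403840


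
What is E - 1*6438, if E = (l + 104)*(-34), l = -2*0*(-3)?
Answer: -9974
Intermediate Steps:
l = 0 (l = 0*(-3) = 0)
E = -3536 (E = (0 + 104)*(-34) = 104*(-34) = -3536)
E - 1*6438 = -3536 - 1*6438 = -3536 - 6438 = -9974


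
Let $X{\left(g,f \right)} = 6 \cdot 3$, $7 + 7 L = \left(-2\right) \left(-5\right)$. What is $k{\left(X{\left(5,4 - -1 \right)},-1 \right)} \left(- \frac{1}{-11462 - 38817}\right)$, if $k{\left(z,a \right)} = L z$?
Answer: $\frac{54}{351953} \approx 0.00015343$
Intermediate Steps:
$L = \frac{3}{7}$ ($L = -1 + \frac{\left(-2\right) \left(-5\right)}{7} = -1 + \frac{1}{7} \cdot 10 = -1 + \frac{10}{7} = \frac{3}{7} \approx 0.42857$)
$X{\left(g,f \right)} = 18$
$k{\left(z,a \right)} = \frac{3 z}{7}$
$k{\left(X{\left(5,4 - -1 \right)},-1 \right)} \left(- \frac{1}{-11462 - 38817}\right) = \frac{3}{7} \cdot 18 \left(- \frac{1}{-11462 - 38817}\right) = \frac{54 \left(- \frac{1}{-50279}\right)}{7} = \frac{54 \left(\left(-1\right) \left(- \frac{1}{50279}\right)\right)}{7} = \frac{54}{7} \cdot \frac{1}{50279} = \frac{54}{351953}$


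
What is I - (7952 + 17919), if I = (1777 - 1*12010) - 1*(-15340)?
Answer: -20764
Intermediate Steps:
I = 5107 (I = (1777 - 12010) + 15340 = -10233 + 15340 = 5107)
I - (7952 + 17919) = 5107 - (7952 + 17919) = 5107 - 1*25871 = 5107 - 25871 = -20764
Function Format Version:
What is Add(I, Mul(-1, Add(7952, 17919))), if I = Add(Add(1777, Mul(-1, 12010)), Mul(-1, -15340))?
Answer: -20764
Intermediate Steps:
I = 5107 (I = Add(Add(1777, -12010), 15340) = Add(-10233, 15340) = 5107)
Add(I, Mul(-1, Add(7952, 17919))) = Add(5107, Mul(-1, Add(7952, 17919))) = Add(5107, Mul(-1, 25871)) = Add(5107, -25871) = -20764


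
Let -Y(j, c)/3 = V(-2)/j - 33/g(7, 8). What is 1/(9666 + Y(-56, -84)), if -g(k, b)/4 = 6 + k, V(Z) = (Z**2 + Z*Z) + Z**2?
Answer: 364/3517965 ≈ 0.00010347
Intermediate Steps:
V(Z) = 3*Z**2 (V(Z) = (Z**2 + Z**2) + Z**2 = 2*Z**2 + Z**2 = 3*Z**2)
g(k, b) = -24 - 4*k (g(k, b) = -4*(6 + k) = -24 - 4*k)
Y(j, c) = -99/52 - 36/j (Y(j, c) = -3*((3*(-2)**2)/j - 33/(-24 - 4*7)) = -3*((3*4)/j - 33/(-24 - 28)) = -3*(12/j - 33/(-52)) = -3*(12/j - 33*(-1/52)) = -3*(12/j + 33/52) = -3*(33/52 + 12/j) = -99/52 - 36/j)
1/(9666 + Y(-56, -84)) = 1/(9666 + (-99/52 - 36/(-56))) = 1/(9666 + (-99/52 - 36*(-1/56))) = 1/(9666 + (-99/52 + 9/14)) = 1/(9666 - 459/364) = 1/(3517965/364) = 364/3517965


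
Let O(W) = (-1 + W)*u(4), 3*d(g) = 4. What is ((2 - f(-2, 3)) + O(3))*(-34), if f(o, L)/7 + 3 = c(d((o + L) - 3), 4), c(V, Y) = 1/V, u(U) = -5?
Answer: -527/2 ≈ -263.50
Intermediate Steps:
d(g) = 4/3 (d(g) = (⅓)*4 = 4/3)
f(o, L) = -63/4 (f(o, L) = -21 + 7/(4/3) = -21 + 7*(¾) = -21 + 21/4 = -63/4)
O(W) = 5 - 5*W (O(W) = (-1 + W)*(-5) = 5 - 5*W)
((2 - f(-2, 3)) + O(3))*(-34) = ((2 - 1*(-63/4)) + (5 - 5*3))*(-34) = ((2 + 63/4) + (5 - 15))*(-34) = (71/4 - 10)*(-34) = (31/4)*(-34) = -527/2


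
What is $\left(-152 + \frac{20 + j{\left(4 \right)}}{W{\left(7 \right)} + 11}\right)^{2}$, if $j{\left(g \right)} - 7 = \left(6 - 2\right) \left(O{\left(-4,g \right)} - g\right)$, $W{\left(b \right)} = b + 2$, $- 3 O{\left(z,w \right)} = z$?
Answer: $\frac{82283041}{3600} \approx 22856.0$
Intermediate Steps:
$O{\left(z,w \right)} = - \frac{z}{3}$
$W{\left(b \right)} = 2 + b$
$j{\left(g \right)} = \frac{37}{3} - 4 g$ ($j{\left(g \right)} = 7 + \left(6 - 2\right) \left(\left(- \frac{1}{3}\right) \left(-4\right) - g\right) = 7 + 4 \left(\frac{4}{3} - g\right) = 7 - \left(- \frac{16}{3} + 4 g\right) = \frac{37}{3} - 4 g$)
$\left(-152 + \frac{20 + j{\left(4 \right)}}{W{\left(7 \right)} + 11}\right)^{2} = \left(-152 + \frac{20 + \left(\frac{37}{3} - 16\right)}{\left(2 + 7\right) + 11}\right)^{2} = \left(-152 + \frac{20 + \left(\frac{37}{3} - 16\right)}{9 + 11}\right)^{2} = \left(-152 + \frac{20 - \frac{11}{3}}{20}\right)^{2} = \left(-152 + \frac{49}{3} \cdot \frac{1}{20}\right)^{2} = \left(-152 + \frac{49}{60}\right)^{2} = \left(- \frac{9071}{60}\right)^{2} = \frac{82283041}{3600}$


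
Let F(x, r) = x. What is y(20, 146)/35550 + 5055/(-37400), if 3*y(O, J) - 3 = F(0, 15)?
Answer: -3593357/26591400 ≈ -0.13513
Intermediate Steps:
y(O, J) = 1 (y(O, J) = 1 + (1/3)*0 = 1 + 0 = 1)
y(20, 146)/35550 + 5055/(-37400) = 1/35550 + 5055/(-37400) = 1*(1/35550) + 5055*(-1/37400) = 1/35550 - 1011/7480 = -3593357/26591400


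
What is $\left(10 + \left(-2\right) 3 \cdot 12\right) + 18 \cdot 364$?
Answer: $6490$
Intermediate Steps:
$\left(10 + \left(-2\right) 3 \cdot 12\right) + 18 \cdot 364 = \left(10 - 72\right) + 6552 = -62 + 6552 = 6490$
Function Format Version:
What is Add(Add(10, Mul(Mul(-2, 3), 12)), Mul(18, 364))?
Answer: 6490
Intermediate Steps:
Add(Add(10, Mul(Mul(-2, 3), 12)), Mul(18, 364)) = Add(Add(10, Mul(-6, 12)), 6552) = Add(Add(10, -72), 6552) = Add(-62, 6552) = 6490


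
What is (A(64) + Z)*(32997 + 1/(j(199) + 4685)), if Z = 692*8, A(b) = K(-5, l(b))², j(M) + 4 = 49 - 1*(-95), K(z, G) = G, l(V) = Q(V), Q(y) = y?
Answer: 1533515786432/4825 ≈ 3.1783e+8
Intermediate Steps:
l(V) = V
j(M) = 140 (j(M) = -4 + (49 - 1*(-95)) = -4 + (49 + 95) = -4 + 144 = 140)
A(b) = b²
Z = 5536
(A(64) + Z)*(32997 + 1/(j(199) + 4685)) = (64² + 5536)*(32997 + 1/(140 + 4685)) = (4096 + 5536)*(32997 + 1/4825) = 9632*(32997 + 1/4825) = 9632*(159210526/4825) = 1533515786432/4825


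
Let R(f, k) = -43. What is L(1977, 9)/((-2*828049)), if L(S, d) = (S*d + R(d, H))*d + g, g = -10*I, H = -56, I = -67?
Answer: -80210/828049 ≈ -0.096866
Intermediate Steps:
g = 670 (g = -10*(-67) = 670)
L(S, d) = 670 + d*(-43 + S*d) (L(S, d) = (S*d - 43)*d + 670 = (-43 + S*d)*d + 670 = d*(-43 + S*d) + 670 = 670 + d*(-43 + S*d))
L(1977, 9)/((-2*828049)) = (670 - 43*9 + 1977*9²)/((-2*828049)) = (670 - 387 + 1977*81)/(-1656098) = (670 - 387 + 160137)*(-1/1656098) = 160420*(-1/1656098) = -80210/828049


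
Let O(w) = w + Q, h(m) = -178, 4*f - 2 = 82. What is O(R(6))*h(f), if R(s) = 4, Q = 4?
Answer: -1424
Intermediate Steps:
f = 21 (f = ½ + (¼)*82 = ½ + 41/2 = 21)
O(w) = 4 + w (O(w) = w + 4 = 4 + w)
O(R(6))*h(f) = (4 + 4)*(-178) = 8*(-178) = -1424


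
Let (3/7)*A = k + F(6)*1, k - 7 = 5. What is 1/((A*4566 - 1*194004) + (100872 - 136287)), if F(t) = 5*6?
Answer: 1/218049 ≈ 4.5861e-6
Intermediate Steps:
F(t) = 30
k = 12 (k = 7 + 5 = 12)
A = 98 (A = 7*(12 + 30*1)/3 = 7*(12 + 30)/3 = (7/3)*42 = 98)
1/((A*4566 - 1*194004) + (100872 - 136287)) = 1/((98*4566 - 1*194004) + (100872 - 136287)) = 1/((447468 - 194004) - 35415) = 1/(253464 - 35415) = 1/218049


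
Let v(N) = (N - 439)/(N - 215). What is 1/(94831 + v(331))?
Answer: 29/2750072 ≈ 1.0545e-5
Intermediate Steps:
v(N) = (-439 + N)/(-215 + N)
1/(94831 + v(331)) = 1/(94831 + (-439 + 331)/(-215 + 331)) = 1/(94831 - 108/116) = 1/(94831 + (1/116)*(-108)) = 1/(94831 - 27/29) = 1/(2750072/29) = 29/2750072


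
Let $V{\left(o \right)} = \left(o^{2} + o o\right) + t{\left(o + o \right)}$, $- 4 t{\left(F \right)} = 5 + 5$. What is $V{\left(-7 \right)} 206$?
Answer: $19673$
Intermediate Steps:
$t{\left(F \right)} = - \frac{5}{2}$ ($t{\left(F \right)} = - \frac{5 + 5}{4} = \left(- \frac{1}{4}\right) 10 = - \frac{5}{2}$)
$V{\left(o \right)} = - \frac{5}{2} + 2 o^{2}$ ($V{\left(o \right)} = \left(o^{2} + o o\right) - \frac{5}{2} = \left(o^{2} + o^{2}\right) - \frac{5}{2} = 2 o^{2} - \frac{5}{2} = - \frac{5}{2} + 2 o^{2}$)
$V{\left(-7 \right)} 206 = \left(- \frac{5}{2} + 2 \left(-7\right)^{2}\right) 206 = \left(- \frac{5}{2} + 2 \cdot 49\right) 206 = \left(- \frac{5}{2} + 98\right) 206 = \frac{191}{2} \cdot 206 = 19673$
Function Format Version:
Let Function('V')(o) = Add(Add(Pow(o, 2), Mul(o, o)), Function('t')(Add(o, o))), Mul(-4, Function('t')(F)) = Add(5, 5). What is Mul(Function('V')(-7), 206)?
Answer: 19673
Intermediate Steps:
Function('t')(F) = Rational(-5, 2) (Function('t')(F) = Mul(Rational(-1, 4), Add(5, 5)) = Mul(Rational(-1, 4), 10) = Rational(-5, 2))
Function('V')(o) = Add(Rational(-5, 2), Mul(2, Pow(o, 2))) (Function('V')(o) = Add(Add(Pow(o, 2), Mul(o, o)), Rational(-5, 2)) = Add(Add(Pow(o, 2), Pow(o, 2)), Rational(-5, 2)) = Add(Mul(2, Pow(o, 2)), Rational(-5, 2)) = Add(Rational(-5, 2), Mul(2, Pow(o, 2))))
Mul(Function('V')(-7), 206) = Mul(Add(Rational(-5, 2), Mul(2, Pow(-7, 2))), 206) = Mul(Add(Rational(-5, 2), Mul(2, 49)), 206) = Mul(Add(Rational(-5, 2), 98), 206) = Mul(Rational(191, 2), 206) = 19673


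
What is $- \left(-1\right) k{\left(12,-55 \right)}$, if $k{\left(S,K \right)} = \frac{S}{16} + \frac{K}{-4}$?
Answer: $\frac{29}{2} \approx 14.5$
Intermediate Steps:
$k{\left(S,K \right)} = - \frac{K}{4} + \frac{S}{16}$ ($k{\left(S,K \right)} = S \frac{1}{16} + K \left(- \frac{1}{4}\right) = \frac{S}{16} - \frac{K}{4} = - \frac{K}{4} + \frac{S}{16}$)
$- \left(-1\right) k{\left(12,-55 \right)} = - \left(-1\right) \left(\left(- \frac{1}{4}\right) \left(-55\right) + \frac{1}{16} \cdot 12\right) = - \left(-1\right) \left(\frac{55}{4} + \frac{3}{4}\right) = - \frac{\left(-1\right) 29}{2} = \left(-1\right) \left(- \frac{29}{2}\right) = \frac{29}{2}$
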